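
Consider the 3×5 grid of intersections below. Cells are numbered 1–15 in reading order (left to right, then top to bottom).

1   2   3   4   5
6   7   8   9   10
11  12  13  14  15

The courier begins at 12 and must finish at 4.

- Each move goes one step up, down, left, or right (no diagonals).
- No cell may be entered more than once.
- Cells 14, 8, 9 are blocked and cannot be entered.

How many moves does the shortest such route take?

The Manhattan distance from 12 to 4 is |3−1| + |2−4| = 4, so at least 4 moves are needed.
A route of 4 moves achieves this: 12 → 7 → 2 → 3 → 4.
Since 4 matches the lower bound, it is optimal.

4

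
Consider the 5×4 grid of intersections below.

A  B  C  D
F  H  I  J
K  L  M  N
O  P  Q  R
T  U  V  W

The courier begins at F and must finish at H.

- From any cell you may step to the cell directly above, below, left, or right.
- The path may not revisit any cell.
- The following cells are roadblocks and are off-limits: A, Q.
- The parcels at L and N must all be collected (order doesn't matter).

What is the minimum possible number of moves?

7

Any route passes through L and N in some order between F and H. Summing Manhattan distances along each leg and taking the cheapest ordering (F → L → N → H) gives a lower bound of 2 + 2 + 3 = 7 moves.
A route of 7 moves achieves this: F → K → L → M → N → J → I → H.
Since 7 matches the lower bound, it is optimal.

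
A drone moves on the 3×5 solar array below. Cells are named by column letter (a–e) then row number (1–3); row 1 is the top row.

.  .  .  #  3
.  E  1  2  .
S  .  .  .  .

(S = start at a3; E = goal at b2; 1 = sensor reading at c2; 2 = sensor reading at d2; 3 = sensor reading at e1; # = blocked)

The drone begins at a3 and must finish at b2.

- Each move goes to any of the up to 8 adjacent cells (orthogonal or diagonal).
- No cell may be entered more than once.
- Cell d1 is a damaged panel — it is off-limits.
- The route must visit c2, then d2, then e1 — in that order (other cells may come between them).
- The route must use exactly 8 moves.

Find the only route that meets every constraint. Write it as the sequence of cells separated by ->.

a3 -> b3 -> c2 -> d2 -> e1 -> e2 -> d3 -> c3 -> b2

The waypoints must appear in the order c2, d2, e1, with no cell reused.
Route from a3: right 1 to b3, up-right 1 to c2, right 1 to d2, up-right 1 to e1, down 1 to e2, down-left 1 to d3, left 1 to c3, up-left 1 to b2 — 8 moves in all.
Check: order respected (1 at step 2, 2 at step 3, 3 at step 4); 8 moves as required.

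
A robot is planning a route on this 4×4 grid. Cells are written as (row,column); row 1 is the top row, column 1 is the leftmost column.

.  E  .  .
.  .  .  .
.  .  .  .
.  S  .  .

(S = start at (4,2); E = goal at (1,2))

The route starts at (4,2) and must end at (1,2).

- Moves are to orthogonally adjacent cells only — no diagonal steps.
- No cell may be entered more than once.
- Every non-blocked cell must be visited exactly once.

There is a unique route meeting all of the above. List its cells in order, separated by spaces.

Need to visit all 16 open cells exactly once, starting at (4,2) and ending at (1,2).
Cell (1,4) has only two open neighbours ((2,4) and (1,3)), so the path must pass straight through it: one of those is the cell it's entered from and the other is where it exits.
Route from (4,2): left to (4,1), up to (3,1), 2× right (reaching (3,3)), down to (4,3), right to (4,4), 3× up (reaching (1,4)), left to (1,3), down to (2,3), 2× left (reaching (2,1)), up to (1,1), right to (1,2) — 15 moves in all.
Check: all 16 open cells covered.

(4,2) (4,1) (3,1) (3,2) (3,3) (4,3) (4,4) (3,4) (2,4) (1,4) (1,3) (2,3) (2,2) (2,1) (1,1) (1,2)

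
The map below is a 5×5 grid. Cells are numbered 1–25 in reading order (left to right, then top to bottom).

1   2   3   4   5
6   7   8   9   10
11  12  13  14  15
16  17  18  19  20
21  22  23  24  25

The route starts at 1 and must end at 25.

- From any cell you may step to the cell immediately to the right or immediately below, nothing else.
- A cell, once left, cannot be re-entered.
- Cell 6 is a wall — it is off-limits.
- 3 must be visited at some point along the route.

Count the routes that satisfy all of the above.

15

A right/down-only route from 1 to 25 makes exactly 4 down-moves and 4 right-moves in some order.
With no other constraints that would be C(8,4) = 70 routes.
Split at 3 and multiply the segment counts (each segment already excludes blocked cells): 1→3: 1; 3→25: 15; product = 15.
That gives 15 routes.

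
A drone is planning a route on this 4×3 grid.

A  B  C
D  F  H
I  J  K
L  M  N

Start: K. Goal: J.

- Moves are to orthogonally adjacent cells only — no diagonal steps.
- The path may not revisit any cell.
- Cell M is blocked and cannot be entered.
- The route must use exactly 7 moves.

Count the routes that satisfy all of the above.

4

Need simple routes of exactly 7 moves from K to J (Manhattan distance 1, so 3 moves are spent on a detour and 3 undoing it).
Enumerating: K H C B F D I J | K H C B A D I J | K H C B A D F J | K H F B A D I J.
That gives 4 routes.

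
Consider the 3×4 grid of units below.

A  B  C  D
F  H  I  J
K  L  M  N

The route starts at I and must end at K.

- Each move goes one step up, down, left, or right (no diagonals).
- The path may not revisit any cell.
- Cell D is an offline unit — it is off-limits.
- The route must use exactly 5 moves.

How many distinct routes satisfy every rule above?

Need simple routes of exactly 5 moves from I to K (Manhattan distance 3, so 1 moves are spent on a detour and 1 undoing it).
Enumerating: I C B H L K | I C B H F K | I C B A F K | I M L H F K | I H B A F K | I J N M L K.
That gives 6 routes.

6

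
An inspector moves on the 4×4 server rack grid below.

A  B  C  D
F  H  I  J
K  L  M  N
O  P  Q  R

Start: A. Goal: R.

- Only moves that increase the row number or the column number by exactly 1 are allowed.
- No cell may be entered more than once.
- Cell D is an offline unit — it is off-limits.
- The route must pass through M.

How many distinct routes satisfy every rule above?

12

A right/down-only route from A to R makes exactly 3 down-moves and 3 right-moves in some order.
With no other constraints that would be C(6,3) = 20 routes.
Split at M and multiply the segment counts (each segment already excludes blocked cells): A→M: 6; M→R: 2; product = 12.
That gives 12 routes.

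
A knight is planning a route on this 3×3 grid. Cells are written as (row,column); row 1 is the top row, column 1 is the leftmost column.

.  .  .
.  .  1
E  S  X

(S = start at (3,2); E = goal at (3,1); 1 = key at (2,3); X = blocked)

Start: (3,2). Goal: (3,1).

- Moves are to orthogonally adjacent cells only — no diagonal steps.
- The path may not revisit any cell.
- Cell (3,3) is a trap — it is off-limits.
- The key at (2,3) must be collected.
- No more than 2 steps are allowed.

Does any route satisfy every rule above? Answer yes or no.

no

Even ignoring the no-revisit rule, getting from (3,2) to (3,1) via (2,3) needs at least 2 + 3 = 5 moves (Manhattan distance per leg), which exceeds the 2-move limit.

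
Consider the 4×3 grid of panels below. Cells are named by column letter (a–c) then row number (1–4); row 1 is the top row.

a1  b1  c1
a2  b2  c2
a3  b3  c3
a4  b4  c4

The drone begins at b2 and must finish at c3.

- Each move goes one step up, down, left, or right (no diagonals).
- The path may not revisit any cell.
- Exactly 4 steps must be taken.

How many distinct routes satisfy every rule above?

3

Need simple routes of exactly 4 moves from b2 to c3 (Manhattan distance 2, so 1 moves are spent on a detour and 1 undoing it).
Enumerating: b2 b1 c1 c2 c3 | b2 b3 b4 c4 c3 | b2 a2 a3 b3 c3.
That gives 3 routes.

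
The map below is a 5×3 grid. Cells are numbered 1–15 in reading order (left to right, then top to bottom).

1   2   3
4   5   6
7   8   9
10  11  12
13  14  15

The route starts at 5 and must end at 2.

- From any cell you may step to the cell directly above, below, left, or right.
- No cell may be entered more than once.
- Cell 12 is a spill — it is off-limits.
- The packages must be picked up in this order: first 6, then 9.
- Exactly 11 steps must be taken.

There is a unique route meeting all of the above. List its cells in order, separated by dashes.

The waypoints must appear in the order 6, 9, with no cell reused.
Route from 5: right to 6, down to 9, left to 8, 2× down (reaching 14), left to 13, 4× up (reaching 1), right to 2 — 11 moves in all.
Check: order respected (6 at step 1, 9 at step 2); 11 moves as required.

5 - 6 - 9 - 8 - 11 - 14 - 13 - 10 - 7 - 4 - 1 - 2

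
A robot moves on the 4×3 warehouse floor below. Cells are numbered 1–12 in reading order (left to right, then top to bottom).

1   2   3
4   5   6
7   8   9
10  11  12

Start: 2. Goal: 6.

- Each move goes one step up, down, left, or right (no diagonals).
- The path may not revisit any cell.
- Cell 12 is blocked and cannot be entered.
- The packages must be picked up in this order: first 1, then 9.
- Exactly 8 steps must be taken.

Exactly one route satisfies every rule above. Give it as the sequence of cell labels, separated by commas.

2, 1, 4, 7, 10, 11, 8, 9, 6

The waypoints must appear in the order 1, 9, with no cell reused.
Route from 2: left to 1, 3× down (reaching 10), right to 11, up to 8, right to 9, up to 6 — 8 moves in all.
Check: order respected (1 at step 1, 9 at step 7); 8 moves as required.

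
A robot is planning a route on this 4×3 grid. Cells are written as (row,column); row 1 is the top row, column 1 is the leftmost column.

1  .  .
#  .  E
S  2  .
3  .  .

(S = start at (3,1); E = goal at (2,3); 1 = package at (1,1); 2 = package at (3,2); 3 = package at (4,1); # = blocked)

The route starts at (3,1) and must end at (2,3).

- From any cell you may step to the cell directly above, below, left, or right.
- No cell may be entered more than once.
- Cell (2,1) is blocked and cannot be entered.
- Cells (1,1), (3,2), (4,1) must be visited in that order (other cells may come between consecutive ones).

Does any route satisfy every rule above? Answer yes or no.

no

(1,1) must be visited but has only one open neighbour ((1,2)), and it is neither the start nor the goal — the route would have to enter and leave through (1,2), re-entering it.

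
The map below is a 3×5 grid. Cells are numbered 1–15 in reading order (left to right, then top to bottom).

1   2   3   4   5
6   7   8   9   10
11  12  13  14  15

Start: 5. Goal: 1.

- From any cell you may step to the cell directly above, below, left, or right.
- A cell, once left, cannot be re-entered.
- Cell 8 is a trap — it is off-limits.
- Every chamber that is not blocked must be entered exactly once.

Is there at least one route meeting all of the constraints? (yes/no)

no

Colour the cells like a checkerboard: each orthogonal step flips colour, so a Hamiltonian route alternates colours. Here there are 8 cells of one colour and 6 of the other, with start on the same colour as the goal — the counts and endpoints can't be arranged into an alternating sequence of length 14, so no Hamiltonian route exists.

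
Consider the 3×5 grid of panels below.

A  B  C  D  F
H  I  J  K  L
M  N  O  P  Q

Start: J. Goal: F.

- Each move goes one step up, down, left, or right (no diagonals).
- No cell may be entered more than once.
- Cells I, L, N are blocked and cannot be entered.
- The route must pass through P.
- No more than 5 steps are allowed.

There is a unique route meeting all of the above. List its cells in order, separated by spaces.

J O P K D F

Any route must reach P and still end at F within 5 moves, so the order of the required stops is forced.
Route from J: down 1 to O, right 1 to P, up 2 to D, right 1 to F — 5 moves in all.
Check: all required cells visited; 5 ≤ 5 moves.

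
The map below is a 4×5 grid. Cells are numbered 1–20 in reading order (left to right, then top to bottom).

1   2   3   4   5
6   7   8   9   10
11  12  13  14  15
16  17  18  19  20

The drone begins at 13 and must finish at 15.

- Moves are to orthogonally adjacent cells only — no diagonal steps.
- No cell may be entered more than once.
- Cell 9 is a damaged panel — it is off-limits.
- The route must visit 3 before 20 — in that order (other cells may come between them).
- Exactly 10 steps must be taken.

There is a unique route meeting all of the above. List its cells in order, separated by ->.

13 -> 8 -> 3 -> 2 -> 7 -> 12 -> 17 -> 18 -> 19 -> 20 -> 15

The waypoints must appear in the order 3, 20, with no cell reused.
Route from 13: 2× up (reaching 3), left to 2, 3× down (reaching 17), 3× right (reaching 20), up to 15 — 10 moves in all.
Check: order respected (3 at step 2, 20 at step 9); 10 moves as required.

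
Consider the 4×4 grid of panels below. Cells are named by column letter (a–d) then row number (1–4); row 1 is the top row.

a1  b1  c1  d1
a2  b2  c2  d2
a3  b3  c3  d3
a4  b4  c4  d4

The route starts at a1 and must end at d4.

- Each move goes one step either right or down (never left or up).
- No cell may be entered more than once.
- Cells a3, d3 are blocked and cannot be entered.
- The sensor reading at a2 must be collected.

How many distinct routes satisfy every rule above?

A right/down-only route from a1 to d4 makes exactly 3 down-moves and 3 right-moves in some order.
With no other constraints that would be C(6,3) = 20 routes.
Split at a2 and multiply the segment counts (each segment already excludes blocked cells): a1→a2: 1; a2→d4: 3; product = 3.
That gives 3 routes.

3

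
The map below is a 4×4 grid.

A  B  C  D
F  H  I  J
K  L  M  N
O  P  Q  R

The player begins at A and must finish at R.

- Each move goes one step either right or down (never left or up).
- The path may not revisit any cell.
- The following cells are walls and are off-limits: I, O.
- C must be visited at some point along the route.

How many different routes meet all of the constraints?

1

A right/down-only route from A to R makes exactly 3 down-moves and 3 right-moves in some order.
With no other constraints that would be C(6,3) = 20 routes.
Split at C and multiply the segment counts (each segment already excludes blocked cells): A→C: 1; C→R: 1; product = 1.
That gives 1 route.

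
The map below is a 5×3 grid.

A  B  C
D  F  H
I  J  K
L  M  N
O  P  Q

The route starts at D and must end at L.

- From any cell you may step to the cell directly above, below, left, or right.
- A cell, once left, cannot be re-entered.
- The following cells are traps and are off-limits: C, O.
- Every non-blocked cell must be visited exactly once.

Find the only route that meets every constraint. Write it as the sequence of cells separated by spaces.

D A B F H K N Q P M J I L

Need to visit all 13 open cells exactly once, starting at D and ending at L.
Cell P has only two open neighbours (M and Q), so the path must pass straight through it: one of those is the cell it's entered from and the other is where it exits.
Route from D: up 1 to A, right 1 to B, down 1 to F, right 1 to H, down 3 to Q, left 1 to P, up 2 to J, left 1 to I, down 1 to L — 12 moves in all.
Check: all 13 open cells covered.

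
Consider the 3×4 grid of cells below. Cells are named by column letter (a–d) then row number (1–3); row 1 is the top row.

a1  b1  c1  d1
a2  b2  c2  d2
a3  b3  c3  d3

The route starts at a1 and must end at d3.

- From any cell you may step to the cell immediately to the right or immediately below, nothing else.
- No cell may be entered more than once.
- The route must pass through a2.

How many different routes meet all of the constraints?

A right/down-only route from a1 to d3 makes exactly 2 down-moves and 3 right-moves in some order.
With no other constraints that would be C(5,2) = 10 routes.
Split at a2 and multiply the segment counts: a1→a2: 1; a2→d3: 4; product = 4.
That gives 4 routes.

4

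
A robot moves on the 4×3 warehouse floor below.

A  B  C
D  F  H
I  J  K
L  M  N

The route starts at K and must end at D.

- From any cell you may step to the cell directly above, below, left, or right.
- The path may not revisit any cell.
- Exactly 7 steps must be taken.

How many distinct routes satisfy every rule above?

Need simple routes of exactly 7 moves from K to D (Manhattan distance 3, so 2 moves are spent on a detour and 2 undoing it).
Enumerating: K H C B F J I D | K H F J M L I D | K N M J F B A D | K N M L I J F D | K J F H C B A D.
That gives 5 routes.

5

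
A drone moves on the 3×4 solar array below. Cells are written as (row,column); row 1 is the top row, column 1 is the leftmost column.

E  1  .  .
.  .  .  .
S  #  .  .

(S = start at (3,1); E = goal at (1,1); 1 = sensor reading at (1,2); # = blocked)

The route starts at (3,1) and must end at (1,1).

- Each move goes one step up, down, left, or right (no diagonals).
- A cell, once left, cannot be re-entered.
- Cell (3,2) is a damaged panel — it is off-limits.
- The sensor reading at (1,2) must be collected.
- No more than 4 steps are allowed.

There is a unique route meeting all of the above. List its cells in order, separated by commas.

(3,1), (2,1), (2,2), (1,2), (1,1)

Any route must reach (1,2) and still end at (1,1) within 4 moves, so the order of the required stops is forced.
Route from (3,1): up 1 to (2,1), right 1 to (2,2), up 1 to (1,2), left 1 to (1,1) — 4 moves in all.
Check: all required cells visited; 4 ≤ 4 moves.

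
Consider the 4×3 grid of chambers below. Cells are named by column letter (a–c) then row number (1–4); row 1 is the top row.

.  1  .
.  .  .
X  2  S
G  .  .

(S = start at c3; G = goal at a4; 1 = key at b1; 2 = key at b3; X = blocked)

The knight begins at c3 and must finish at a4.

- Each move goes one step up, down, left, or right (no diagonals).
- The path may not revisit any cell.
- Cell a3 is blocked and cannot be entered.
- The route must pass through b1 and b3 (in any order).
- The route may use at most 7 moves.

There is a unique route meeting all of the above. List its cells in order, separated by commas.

Any route must reach b1 and b3 and still end at a4 within 7 moves, so the order of the required stops is forced.
Route from c3: 2× up (reaching c1), left to b1, 3× down (reaching b4), left to a4 — 7 moves in all.
Check: all required cells visited; 7 ≤ 7 moves.

c3, c2, c1, b1, b2, b3, b4, a4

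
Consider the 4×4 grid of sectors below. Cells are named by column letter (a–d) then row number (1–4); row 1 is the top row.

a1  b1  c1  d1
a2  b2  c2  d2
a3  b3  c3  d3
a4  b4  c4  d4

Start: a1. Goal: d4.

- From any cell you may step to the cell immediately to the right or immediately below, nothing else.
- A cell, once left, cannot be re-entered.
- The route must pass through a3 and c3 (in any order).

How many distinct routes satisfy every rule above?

A right/down-only route from a1 to d4 makes exactly 3 down-moves and 3 right-moves in some order.
With no other constraints that would be C(6,3) = 20 routes.
A monotone route can only reach the required cells in the order a3, c3, so split there and multiply the segment counts: a1→a3: 1; a3→c3: 1; c3→d4: 2; product = 2.
That gives 2 routes.

2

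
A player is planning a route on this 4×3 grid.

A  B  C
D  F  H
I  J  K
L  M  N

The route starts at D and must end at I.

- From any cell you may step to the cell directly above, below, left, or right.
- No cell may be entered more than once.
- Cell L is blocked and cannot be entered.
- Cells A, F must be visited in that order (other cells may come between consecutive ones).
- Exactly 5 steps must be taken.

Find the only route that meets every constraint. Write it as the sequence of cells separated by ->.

The waypoints must appear in the order A, F, with no cell reused.
Route from D: up 1 to A, right 1 to B, down 2 to J, left 1 to I — 5 moves in all.
Check: order respected (A at step 1, F at step 3); 5 moves as required.

D -> A -> B -> F -> J -> I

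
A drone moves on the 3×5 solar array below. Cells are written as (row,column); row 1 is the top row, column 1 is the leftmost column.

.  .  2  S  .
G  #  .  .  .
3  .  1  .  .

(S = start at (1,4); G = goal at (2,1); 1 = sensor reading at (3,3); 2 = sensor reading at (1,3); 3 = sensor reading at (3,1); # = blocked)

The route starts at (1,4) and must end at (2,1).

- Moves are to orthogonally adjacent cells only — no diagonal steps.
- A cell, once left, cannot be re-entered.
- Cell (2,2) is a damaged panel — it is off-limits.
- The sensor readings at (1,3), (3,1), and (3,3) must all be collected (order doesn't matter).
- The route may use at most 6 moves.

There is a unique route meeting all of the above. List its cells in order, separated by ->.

The budget equals the shortest possible length, so every move has to be on a shortest route through the required cells.
Route from (1,4): left to (1,3), 2× down (reaching (3,3)), 2× left (reaching (3,1)), up to (2,1) — 6 moves in all.
Check: all required cells visited; 6 ≤ 6 moves.

(1,4) -> (1,3) -> (2,3) -> (3,3) -> (3,2) -> (3,1) -> (2,1)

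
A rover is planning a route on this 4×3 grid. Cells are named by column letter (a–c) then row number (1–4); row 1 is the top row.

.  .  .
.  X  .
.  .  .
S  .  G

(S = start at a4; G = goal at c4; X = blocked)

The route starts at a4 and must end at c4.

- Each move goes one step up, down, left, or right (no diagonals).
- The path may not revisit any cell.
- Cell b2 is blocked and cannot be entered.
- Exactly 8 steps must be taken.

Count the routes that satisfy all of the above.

1

Need simple routes of exactly 8 moves from a4 to c4 (Manhattan distance 2, so 3 moves are spent on a detour and 3 undoing it).
Enumerating: a4 a3 a2 a1 b1 c1 c2 c3 c4.
That gives 1 route.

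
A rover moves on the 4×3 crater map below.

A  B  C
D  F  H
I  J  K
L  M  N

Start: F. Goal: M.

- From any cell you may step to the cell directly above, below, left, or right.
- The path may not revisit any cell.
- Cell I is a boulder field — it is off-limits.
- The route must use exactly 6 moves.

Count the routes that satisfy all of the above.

Need simple routes of exactly 6 moves from F to M (Manhattan distance 2, so 2 moves are spent on a detour and 2 undoing it).
Enumerating: F B C H K N M | F B C H K J M.
That gives 2 routes.

2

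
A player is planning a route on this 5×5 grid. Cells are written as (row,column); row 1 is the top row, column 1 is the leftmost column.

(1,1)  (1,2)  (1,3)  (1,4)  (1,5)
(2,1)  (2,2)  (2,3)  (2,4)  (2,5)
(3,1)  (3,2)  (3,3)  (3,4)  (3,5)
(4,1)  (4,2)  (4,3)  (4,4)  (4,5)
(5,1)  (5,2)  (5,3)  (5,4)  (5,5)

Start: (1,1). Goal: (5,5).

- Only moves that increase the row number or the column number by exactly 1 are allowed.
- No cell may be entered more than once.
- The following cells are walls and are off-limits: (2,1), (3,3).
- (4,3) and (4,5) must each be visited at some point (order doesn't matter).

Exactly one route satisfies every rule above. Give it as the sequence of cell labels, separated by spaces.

(1,1) (1,2) (2,2) (3,2) (4,2) (4,3) (4,4) (4,5) (5,5)

Moves only go right or down, so the column and row indices never decrease.
Route from (1,1): right 1 to (1,2), down 3 to (4,2), right 3 to (4,5), down 1 to (5,5) — 8 moves in all.
Check: all required cells visited.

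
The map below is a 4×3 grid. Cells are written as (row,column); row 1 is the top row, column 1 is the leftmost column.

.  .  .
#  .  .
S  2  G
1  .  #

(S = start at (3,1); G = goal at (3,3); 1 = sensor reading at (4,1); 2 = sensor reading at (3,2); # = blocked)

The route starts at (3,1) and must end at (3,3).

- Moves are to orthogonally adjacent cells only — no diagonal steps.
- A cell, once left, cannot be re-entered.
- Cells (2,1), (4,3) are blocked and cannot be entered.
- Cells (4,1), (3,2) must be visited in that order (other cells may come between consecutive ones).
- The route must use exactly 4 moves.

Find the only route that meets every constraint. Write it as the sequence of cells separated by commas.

The waypoints must appear in the order (4,1), (3,2), with no cell reused.
Route from (3,1): down 1 to (4,1), right 1 to (4,2), up 1 to (3,2), right 1 to (3,3) — 4 moves in all.
Check: order respected (1 at step 1, 2 at step 3); 4 moves as required.

(3,1), (4,1), (4,2), (3,2), (3,3)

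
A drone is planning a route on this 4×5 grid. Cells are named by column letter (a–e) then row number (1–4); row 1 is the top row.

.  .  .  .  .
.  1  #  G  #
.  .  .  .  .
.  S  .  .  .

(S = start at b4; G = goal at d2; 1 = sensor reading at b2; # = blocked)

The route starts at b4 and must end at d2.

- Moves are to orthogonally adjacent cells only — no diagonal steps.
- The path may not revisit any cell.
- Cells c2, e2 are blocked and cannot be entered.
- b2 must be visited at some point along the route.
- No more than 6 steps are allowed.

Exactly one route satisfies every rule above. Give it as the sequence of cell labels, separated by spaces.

The 6-move cap with required stops at b2 leaves no slack for detours.
Route from b4: 3× up (reaching b1), 2× right (reaching d1), down to d2 — 6 moves in all.
Check: all required cells visited; 6 ≤ 6 moves.

b4 b3 b2 b1 c1 d1 d2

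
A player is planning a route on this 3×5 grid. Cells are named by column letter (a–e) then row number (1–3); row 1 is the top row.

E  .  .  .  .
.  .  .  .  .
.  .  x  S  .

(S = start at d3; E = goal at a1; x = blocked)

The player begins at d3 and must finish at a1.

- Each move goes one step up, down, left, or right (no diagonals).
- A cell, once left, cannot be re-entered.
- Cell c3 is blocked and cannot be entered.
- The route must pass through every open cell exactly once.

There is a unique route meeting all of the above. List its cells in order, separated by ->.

d3 -> e3 -> e2 -> e1 -> d1 -> d2 -> c2 -> c1 -> b1 -> b2 -> b3 -> a3 -> a2 -> a1

Need to visit all 14 open cells exactly once, starting at d3 and ending at a1.
Cell b3 has only two open neighbours (b2 and a3), so the path must pass straight through it: one of those is the cell it's entered from and the other is where it exits.
Route from d3: right 1 to e3, up 2 to e1, left 1 to d1, down 1 to d2, left 1 to c2, up 1 to c1, left 1 to b1, down 2 to b3, left 1 to a3, up 2 to a1 — 13 moves in all.
Check: all 14 open cells covered.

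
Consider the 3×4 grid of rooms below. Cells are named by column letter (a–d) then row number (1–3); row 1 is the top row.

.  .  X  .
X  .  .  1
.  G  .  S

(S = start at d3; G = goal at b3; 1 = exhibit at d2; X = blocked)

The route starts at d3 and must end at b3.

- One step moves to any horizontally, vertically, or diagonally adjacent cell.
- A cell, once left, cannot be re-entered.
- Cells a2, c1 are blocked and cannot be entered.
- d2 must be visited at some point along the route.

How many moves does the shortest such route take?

Any route passes through d2 somewhere between d3 and b3. Summing Chebyshev distances along the two legs (d3 → d2 → b3) gives a lower bound of 1 + 2 = 3 moves.
A route of 3 moves achieves this: d3 → d2 → c2 → b3.
Since 3 matches the lower bound, it is optimal.

3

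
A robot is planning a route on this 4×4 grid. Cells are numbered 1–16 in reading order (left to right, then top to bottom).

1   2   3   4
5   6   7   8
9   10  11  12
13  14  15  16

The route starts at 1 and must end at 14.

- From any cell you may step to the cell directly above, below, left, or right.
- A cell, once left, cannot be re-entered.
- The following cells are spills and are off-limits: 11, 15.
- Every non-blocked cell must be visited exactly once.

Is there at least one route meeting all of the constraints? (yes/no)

no

Cell 16 has only one open neighbour but is neither the start nor the goal, so a Hamiltonian route would have to both enter and leave it through the same neighbour — impossible without revisiting.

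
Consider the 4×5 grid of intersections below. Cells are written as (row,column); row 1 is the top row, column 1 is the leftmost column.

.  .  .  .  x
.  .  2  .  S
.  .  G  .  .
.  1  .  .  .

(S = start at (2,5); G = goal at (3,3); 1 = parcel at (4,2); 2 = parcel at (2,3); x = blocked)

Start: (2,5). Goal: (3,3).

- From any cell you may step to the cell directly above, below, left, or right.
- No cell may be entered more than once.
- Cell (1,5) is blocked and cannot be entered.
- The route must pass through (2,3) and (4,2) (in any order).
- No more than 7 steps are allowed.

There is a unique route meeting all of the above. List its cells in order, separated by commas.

(2,5), (2,4), (2,3), (2,2), (3,2), (4,2), (4,3), (3,3)

The budget equals the shortest possible length, so every move has to be on a shortest route through the required cells.
Route from (2,5): left 3 to (2,2), down 2 to (4,2), right 1 to (4,3), up 1 to (3,3) — 7 moves in all.
Check: all required cells visited; 7 ≤ 7 moves.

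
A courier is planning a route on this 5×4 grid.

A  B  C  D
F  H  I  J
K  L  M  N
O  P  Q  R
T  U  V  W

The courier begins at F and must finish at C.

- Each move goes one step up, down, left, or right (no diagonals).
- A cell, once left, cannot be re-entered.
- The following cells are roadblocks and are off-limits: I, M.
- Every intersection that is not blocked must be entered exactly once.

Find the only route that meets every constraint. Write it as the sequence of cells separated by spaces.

Need to visit all 18 open cells exactly once, starting at F and ending at C.
Route from F: up to A, right to B, 2× down (reaching L), left to K, 2× down (reaching T), right to U, up to P, right to Q, down to V, right to W, 4× up (reaching D), left to C — 17 moves in all.
Check: all 18 open cells covered.

F A B H L K O T U P Q V W R N J D C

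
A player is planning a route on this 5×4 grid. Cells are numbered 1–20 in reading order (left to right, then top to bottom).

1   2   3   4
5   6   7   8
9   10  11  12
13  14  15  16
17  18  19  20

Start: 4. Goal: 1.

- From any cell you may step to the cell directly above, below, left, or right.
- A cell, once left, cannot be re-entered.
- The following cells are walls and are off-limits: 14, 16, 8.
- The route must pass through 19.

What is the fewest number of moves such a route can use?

11

Any route passes through 19 somewhere between 4 and 1. Summing Manhattan distances along the two legs (4 → 19 → 1) gives a lower bound of 5 + 6 = 11 moves.
A route of 11 moves achieves this: 4 → 3 → 7 → 11 → 15 → 19 → 18 → 17 → 13 → 9 → 5 → 1.
Since 11 matches the lower bound, it is optimal.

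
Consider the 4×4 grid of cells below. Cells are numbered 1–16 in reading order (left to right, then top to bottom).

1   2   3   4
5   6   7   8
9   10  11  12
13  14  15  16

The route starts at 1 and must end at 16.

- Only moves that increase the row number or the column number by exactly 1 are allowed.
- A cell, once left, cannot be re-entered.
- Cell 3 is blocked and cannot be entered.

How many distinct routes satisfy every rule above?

A right/down-only route from 1 to 16 makes exactly 3 down-moves and 3 right-moves in some order.
With no other constraints that would be C(6,3) = 20 routes.
Subtract routes through each blocked cell (inclusion–exclusion for overlaps): − through 3: 4 → 16.
That gives 16 routes.

16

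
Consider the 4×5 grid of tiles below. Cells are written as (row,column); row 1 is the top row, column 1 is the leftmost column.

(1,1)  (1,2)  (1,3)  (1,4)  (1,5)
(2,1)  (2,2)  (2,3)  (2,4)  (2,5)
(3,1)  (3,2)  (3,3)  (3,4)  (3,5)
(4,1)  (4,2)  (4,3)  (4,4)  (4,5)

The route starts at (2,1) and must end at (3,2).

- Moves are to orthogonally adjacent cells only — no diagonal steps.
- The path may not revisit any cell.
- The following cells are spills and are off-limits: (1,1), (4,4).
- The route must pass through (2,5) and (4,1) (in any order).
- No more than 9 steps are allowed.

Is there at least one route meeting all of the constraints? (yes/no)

Even ignoring the no-revisit rule, getting from (2,1) to (3,2), taking the cheapest ordering (2,1) → (4,1) → (2,5) → (3,2) needs at least 2 + 6 + 4 = 12 moves (Manhattan distance per leg), which exceeds the 9-move limit.

no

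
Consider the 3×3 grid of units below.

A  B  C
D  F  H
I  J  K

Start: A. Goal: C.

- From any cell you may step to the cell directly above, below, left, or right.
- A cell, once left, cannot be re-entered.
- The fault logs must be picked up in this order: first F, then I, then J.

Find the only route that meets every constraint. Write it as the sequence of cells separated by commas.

The waypoints must appear in the order F, I, J, with no cell reused.
Route from A: right to B, down to F, left to D, down to I, 2× right (reaching K), 2× up (reaching C) — 8 moves in all.
Check: order respected (F at step 2, I at step 4, J at step 5).

A, B, F, D, I, J, K, H, C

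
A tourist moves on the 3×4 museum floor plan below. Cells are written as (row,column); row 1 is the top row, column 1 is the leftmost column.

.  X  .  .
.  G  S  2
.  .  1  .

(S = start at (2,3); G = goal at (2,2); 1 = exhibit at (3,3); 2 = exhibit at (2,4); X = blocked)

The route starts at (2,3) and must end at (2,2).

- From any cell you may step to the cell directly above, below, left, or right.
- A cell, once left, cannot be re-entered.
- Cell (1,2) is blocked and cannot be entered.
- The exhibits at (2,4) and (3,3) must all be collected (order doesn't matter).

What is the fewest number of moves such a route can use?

Any route passes through (2,4) and (3,3) in some order between (2,3) and (2,2). Summing Manhattan distances along each leg and taking the cheapest ordering ((2,3) → (3,3) → (2,4) → (2,2)) gives a lower bound of 1 + 2 + 2 = 5 moves.
A route of 5 moves achieves this: (2,3) → (2,4) → (3,4) → (3,3) → (3,2) → (2,2).
Since 5 matches the lower bound, it is optimal.

5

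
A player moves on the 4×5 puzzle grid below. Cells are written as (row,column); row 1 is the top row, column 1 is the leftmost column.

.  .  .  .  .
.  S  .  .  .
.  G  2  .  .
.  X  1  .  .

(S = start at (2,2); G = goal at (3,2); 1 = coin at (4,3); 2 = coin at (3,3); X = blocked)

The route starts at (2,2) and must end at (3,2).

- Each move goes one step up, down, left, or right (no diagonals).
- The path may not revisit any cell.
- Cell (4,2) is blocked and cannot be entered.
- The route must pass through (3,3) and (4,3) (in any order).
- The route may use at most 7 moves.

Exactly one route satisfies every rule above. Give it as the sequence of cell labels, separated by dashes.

The 7-move cap with required stops at (3,3), (4,3) leaves no slack for detours.
Route from (2,2): 2× right (reaching (2,4)), 2× down (reaching (4,4)), left to (4,3), up to (3,3), left to (3,2) — 7 moves in all.
Check: all required cells visited; 7 ≤ 7 moves.

(2,2) - (2,3) - (2,4) - (3,4) - (4,4) - (4,3) - (3,3) - (3,2)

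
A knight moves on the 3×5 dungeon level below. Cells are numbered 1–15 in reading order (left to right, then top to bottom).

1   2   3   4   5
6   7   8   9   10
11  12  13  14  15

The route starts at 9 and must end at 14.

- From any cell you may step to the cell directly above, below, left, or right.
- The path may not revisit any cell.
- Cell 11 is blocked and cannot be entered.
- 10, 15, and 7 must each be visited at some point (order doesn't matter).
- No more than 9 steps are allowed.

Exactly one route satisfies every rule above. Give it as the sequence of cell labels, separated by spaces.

9 8 7 2 3 4 5 10 15 14

Any route must reach 10, 15, and 7 and still end at 14 within 9 moves, so the order of the required stops is forced.
Route from 9: left 2 to 7, up 1 to 2, right 3 to 5, down 2 to 15, left 1 to 14 — 9 moves in all.
Check: all required cells visited; 9 ≤ 9 moves.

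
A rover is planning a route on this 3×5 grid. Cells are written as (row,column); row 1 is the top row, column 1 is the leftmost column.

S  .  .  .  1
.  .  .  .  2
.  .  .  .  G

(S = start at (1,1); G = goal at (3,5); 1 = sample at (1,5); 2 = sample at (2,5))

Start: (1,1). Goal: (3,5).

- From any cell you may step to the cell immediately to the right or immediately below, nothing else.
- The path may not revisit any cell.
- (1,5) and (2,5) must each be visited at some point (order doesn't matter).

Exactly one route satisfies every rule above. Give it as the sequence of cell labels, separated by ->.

(1,1) -> (1,2) -> (1,3) -> (1,4) -> (1,5) -> (2,5) -> (3,5)

Moves only go right or down, so the column and row indices never decrease.
Route from (1,1): right 4 to (1,5), down 2 to (3,5) — 6 moves in all.
Check: all required cells visited.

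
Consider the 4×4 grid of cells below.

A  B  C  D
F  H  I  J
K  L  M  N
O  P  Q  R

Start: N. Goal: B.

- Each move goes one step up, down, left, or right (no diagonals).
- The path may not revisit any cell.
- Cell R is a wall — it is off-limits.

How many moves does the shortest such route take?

The Manhattan distance from N to B is |3−1| + |4−2| = 4, so at least 4 moves are needed.
A route of 4 moves achieves this: N → J → D → C → B.
Since 4 matches the lower bound, it is optimal.

4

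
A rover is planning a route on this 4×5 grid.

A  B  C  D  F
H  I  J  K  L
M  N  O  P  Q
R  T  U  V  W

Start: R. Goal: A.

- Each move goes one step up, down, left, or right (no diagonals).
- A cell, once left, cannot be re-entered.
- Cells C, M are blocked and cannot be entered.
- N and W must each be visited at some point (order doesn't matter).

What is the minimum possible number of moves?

11

Any route passes through N and W in some order between R and A. Summing Manhattan distances along each leg and taking the cheapest ordering (R → W → N → A) gives a lower bound of 4 + 4 + 3 = 11 moves.
A route of 11 moves achieves this: R → T → U → V → W → Q → P → O → N → I → B → A.
Since 11 matches the lower bound, it is optimal.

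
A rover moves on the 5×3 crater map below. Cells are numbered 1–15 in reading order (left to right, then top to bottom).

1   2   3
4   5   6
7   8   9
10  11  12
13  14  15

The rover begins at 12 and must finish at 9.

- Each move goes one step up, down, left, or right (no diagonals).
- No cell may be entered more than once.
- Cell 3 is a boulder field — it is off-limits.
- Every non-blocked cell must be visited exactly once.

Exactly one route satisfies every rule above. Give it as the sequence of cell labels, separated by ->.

Need to visit all 14 open cells exactly once, starting at 12 and ending at 9.
Route from 12: down to 15, 2× left (reaching 13), up to 10, right to 11, up to 8, left to 7, 2× up (reaching 1), right to 2, down to 5, right to 6, down to 9 — 13 moves in all.
Check: all 14 open cells covered.

12 -> 15 -> 14 -> 13 -> 10 -> 11 -> 8 -> 7 -> 4 -> 1 -> 2 -> 5 -> 6 -> 9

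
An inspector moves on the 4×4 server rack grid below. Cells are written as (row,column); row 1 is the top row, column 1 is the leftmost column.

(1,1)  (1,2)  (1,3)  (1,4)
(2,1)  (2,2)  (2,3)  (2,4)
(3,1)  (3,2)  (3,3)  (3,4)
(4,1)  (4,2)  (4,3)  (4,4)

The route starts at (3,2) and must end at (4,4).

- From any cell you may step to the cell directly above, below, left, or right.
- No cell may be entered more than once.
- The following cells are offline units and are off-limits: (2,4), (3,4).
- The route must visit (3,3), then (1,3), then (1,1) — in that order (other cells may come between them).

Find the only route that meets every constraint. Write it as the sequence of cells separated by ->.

(3,2) -> (3,3) -> (2,3) -> (1,3) -> (1,2) -> (1,1) -> (2,1) -> (3,1) -> (4,1) -> (4,2) -> (4,3) -> (4,4)

The waypoints must appear in the order (3,3), (1,3), (1,1), with no cell reused.
Route from (3,2): right to (3,3), 2× up (reaching (1,3)), 2× left (reaching (1,1)), 3× down (reaching (4,1)), 3× right (reaching (4,4)) — 11 moves in all.
Check: order respected ((3,3) at step 1, (1,3) at step 3, (1,1) at step 5).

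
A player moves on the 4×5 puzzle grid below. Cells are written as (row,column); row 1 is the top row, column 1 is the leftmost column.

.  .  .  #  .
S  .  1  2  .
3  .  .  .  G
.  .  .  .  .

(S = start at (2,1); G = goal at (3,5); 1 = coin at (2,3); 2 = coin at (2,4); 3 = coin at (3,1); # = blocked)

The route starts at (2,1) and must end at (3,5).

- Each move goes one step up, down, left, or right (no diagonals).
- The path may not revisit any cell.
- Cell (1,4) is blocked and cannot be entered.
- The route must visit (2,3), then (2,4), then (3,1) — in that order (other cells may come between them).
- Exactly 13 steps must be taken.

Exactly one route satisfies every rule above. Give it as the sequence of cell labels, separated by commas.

The waypoints must appear in the order (2,3), (2,4), (3,1), with no cell reused.
Route from (2,1): right 3 to (2,4), down 1 to (3,4), left 3 to (3,1), down 1 to (4,1), right 4 to (4,5), up 1 to (3,5) — 13 moves in all.
Check: order respected (1 at step 2, 2 at step 3, 3 at step 7); 13 moves as required.

(2,1), (2,2), (2,3), (2,4), (3,4), (3,3), (3,2), (3,1), (4,1), (4,2), (4,3), (4,4), (4,5), (3,5)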